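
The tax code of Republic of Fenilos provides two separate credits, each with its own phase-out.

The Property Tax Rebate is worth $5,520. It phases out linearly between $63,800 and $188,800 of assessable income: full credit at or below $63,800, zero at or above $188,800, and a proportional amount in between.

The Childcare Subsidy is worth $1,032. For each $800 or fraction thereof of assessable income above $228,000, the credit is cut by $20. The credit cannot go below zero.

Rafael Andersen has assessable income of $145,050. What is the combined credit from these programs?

$2,964

Property Tax Rebate: $145,050 is $81,250 into a $125,000 phase-out range, leaving 43,750/125,000 of the credit: $5,520 × 43,750/125,000 = $1,932.
Childcare Subsidy: $145,050 is at or below the $228,000 threshold, so the full $1,032 applies.
Total: $1,932 + $1,032 = $2,964.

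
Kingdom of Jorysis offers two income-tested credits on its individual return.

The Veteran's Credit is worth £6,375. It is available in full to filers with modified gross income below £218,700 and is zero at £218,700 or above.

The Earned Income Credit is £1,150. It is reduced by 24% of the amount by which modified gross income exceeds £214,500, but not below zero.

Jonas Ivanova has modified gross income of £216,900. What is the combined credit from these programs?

£6,949

Veteran's Credit: £216,900 is below the £218,700 cutoff, so the full £6,375 applies.
Earned Income Credit: 24% of the £2,400 excess over £214,500 is £576; credit = £1,150 − £576 = £574.
Total: £6,375 + £574 = £6,949.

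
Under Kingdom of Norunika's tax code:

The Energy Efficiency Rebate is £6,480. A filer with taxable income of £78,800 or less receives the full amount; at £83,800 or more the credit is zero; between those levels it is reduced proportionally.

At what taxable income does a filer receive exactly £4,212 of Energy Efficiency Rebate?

£4,212 is 4,212/6,480 of the full £6,480, so 2,268/6,480 of the £5,000 range has been used: income = £78,800 + £5,000 × 2,268/6,480 = £80,550.

£80,550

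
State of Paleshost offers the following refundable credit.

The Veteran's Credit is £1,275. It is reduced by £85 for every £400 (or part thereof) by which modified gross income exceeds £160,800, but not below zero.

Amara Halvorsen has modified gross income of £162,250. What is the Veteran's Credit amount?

Veteran's Credit: income exceeds £160,800 by £1,450, which is 4 full-or-partial £400 increments; reduction = 4 × £85 = £340, leaving £935.

£935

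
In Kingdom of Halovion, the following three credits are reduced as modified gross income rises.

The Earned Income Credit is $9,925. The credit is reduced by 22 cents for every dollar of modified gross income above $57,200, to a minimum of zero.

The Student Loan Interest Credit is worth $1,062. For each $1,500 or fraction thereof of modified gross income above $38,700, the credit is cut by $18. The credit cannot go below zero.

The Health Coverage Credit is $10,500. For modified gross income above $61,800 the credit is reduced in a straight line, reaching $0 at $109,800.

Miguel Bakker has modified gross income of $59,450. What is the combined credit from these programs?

Earned Income Credit: 22% of the $2,250 excess over $57,200 is $495; credit = $9,925 − $495 = $9,430.
Student Loan Interest Credit: income exceeds $38,700 by $20,750, which is 14 full-or-partial $1,500 increments; reduction = 14 × $18 = $252, leaving $810.
Health Coverage Credit: $59,450 is at or below the $61,800 threshold, so the full $10,500 applies.
Total: $9,430 + $810 + $10,500 = $20,740.

$20,740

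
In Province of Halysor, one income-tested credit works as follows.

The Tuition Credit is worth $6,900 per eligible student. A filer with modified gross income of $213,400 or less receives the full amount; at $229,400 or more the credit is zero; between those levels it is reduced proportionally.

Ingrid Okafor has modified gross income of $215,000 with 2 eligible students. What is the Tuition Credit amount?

Tuition Credit: base = 2 × $6,900 = $13,800. $215,000 is $1,600 into a $16,000 phase-out range, leaving 14,400/16,000 of the credit: $13,800 × 14,400/16,000 = $12,420.

$12,420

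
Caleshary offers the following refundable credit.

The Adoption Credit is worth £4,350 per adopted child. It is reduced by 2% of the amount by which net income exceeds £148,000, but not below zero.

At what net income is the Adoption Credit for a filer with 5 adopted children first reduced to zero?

Full credit = 5 × £4,350 = £21,750.
The credit falls by 2% of each pound above £148,000, so it reaches zero when the excess is £21,750 / 2% = £1,087,500: income = £148,000 + £1,087,500 = £1,235,500.

£1,235,500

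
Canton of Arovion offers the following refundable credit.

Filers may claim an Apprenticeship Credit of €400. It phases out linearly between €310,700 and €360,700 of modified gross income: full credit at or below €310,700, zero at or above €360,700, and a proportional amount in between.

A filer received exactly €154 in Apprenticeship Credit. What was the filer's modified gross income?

€154 is 154/400 of the full €400, so 246/400 of the €50,000 range has been used: income = €310,700 + €50,000 × 246/400 = €341,450.

€341,450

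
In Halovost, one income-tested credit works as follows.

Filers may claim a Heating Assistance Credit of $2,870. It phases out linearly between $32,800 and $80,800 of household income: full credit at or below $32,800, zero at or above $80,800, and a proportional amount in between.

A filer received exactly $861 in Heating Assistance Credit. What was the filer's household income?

$861 is 861/2,870 of the full $2,870, so 2,009/2,870 of the $48,000 range has been used: income = $32,800 + $48,000 × 2,009/2,870 = $66,400.

$66,400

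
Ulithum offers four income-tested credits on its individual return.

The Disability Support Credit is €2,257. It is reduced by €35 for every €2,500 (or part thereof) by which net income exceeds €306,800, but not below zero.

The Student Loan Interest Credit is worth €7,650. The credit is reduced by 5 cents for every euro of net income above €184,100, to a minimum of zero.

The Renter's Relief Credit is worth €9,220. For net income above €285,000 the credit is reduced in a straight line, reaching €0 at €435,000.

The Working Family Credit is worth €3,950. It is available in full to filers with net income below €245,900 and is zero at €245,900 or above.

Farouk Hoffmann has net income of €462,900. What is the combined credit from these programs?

€52

Disability Support Credit: income exceeds €306,800 by €156,100, which is 63 full-or-partial €2,500 increments; reduction = 63 × €35 = €2,205, leaving €52.
Student Loan Interest Credit: 5% of the €278,800 excess over €184,100 is €13,940 ≥ base, so the credit is €0.
Renter's Relief Credit: €462,900 is at or above €435,000, so the credit is €0.
Working Family Credit: €462,900 meets or exceeds the €245,900 cutoff, so the credit is €0.
Total: €52 + €0 + €0 + €0 = €52.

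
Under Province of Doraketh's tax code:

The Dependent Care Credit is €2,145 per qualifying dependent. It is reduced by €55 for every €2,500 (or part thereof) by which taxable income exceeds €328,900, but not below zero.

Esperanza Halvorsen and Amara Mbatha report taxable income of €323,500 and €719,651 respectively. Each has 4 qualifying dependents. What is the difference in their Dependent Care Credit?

Esperanza (€323,500): Dependent Care Credit: base = 4 × €2,145 = €8,580. €323,500 is at or below the €328,900 threshold, so the full €8,580 applies.
Amara (€719,651): Dependent Care Credit: base = 4 × €2,145 = €8,580. income exceeds €328,900 by €390,751 → 157 increments × €55 = €8,635 ≥ base, so the credit is €0.
Difference: |€8,580 − €0| = €8,580.

€8,580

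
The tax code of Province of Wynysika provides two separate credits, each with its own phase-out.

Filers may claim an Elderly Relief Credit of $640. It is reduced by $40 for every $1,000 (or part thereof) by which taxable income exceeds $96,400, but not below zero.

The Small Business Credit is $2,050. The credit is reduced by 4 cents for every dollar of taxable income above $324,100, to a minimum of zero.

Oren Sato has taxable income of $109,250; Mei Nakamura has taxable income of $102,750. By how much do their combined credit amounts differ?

$240

Oren ($109,250): Elderly Relief Credit: income exceeds $96,400 by $12,850, which is 13 full-or-partial $1,000 increments; reduction = 13 × $40 = $520, leaving $120. Small Business Credit: $109,250 is at or below the $324,100 threshold, so the full $2,050 applies. total $120 + $2,050 = $2,170
Mei ($102,750): Elderly Relief Credit: income exceeds $96,400 by $6,350, which is 7 full-or-partial $1,000 increments; reduction = 7 × $40 = $280, leaving $360. Small Business Credit: $102,750 is at or below the $324,100 threshold, so the full $2,050 applies. total $360 + $2,050 = $2,410
Difference: |$2,170 − $2,410| = $240.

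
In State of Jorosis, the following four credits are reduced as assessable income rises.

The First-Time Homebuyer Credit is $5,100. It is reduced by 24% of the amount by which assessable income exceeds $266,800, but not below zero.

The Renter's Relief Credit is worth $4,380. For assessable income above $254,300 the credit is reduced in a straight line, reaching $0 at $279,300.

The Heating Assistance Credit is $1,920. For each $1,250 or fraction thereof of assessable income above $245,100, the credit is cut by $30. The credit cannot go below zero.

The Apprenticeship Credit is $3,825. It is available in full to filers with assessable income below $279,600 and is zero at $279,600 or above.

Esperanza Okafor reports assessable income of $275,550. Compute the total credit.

First-Time Homebuyer Credit: 24% of the $8,750 excess over $266,800 is $2,100; credit = $5,100 − $2,100 = $3,000.
Renter's Relief Credit: $275,550 is $21,250 into a $25,000 phase-out range, leaving 3,750/25,000 of the credit: $4,380 × 3,750/25,000 = $657.
Heating Assistance Credit: income exceeds $245,100 by $30,450, which is 25 full-or-partial $1,250 increments; reduction = 25 × $30 = $750, leaving $1,170.
Apprenticeship Credit: $275,550 is below the $279,600 cutoff, so the full $3,825 applies.
Total: $3,000 + $657 + $1,170 + $3,825 = $8,652.

$8,652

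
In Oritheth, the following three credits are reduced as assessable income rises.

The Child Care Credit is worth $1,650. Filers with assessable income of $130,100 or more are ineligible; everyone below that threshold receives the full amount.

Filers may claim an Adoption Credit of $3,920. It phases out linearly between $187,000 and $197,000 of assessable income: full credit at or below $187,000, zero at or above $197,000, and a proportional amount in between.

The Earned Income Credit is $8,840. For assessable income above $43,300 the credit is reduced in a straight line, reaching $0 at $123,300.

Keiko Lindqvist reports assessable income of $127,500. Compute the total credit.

Child Care Credit: $127,500 is below the $130,100 cutoff, so the full $1,650 applies.
Adoption Credit: $127,500 is at or below the $187,000 threshold, so the full $3,920 applies.
Earned Income Credit: $127,500 is at or above $123,300, so the credit is $0.
Total: $1,650 + $3,920 + $0 = $5,570.

$5,570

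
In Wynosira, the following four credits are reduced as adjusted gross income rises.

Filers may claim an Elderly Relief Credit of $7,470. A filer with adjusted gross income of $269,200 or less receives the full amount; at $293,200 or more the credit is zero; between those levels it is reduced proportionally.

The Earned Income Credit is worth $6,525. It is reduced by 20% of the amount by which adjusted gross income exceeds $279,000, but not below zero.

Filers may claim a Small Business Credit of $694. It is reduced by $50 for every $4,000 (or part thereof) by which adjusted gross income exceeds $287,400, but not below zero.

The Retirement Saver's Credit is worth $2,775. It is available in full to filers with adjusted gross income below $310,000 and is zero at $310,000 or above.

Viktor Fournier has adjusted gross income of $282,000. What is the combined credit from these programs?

Elderly Relief Credit: $282,000 is $12,800 into a $24,000 phase-out range, leaving 11,200/24,000 of the credit: $7,470 × 11,200/24,000 = $3,486.
Earned Income Credit: 20% of the $3,000 excess over $279,000 is $600; credit = $6,525 − $600 = $5,925.
Small Business Credit: $282,000 is at or below the $287,400 threshold, so the full $694 applies.
Retirement Saver's Credit: $282,000 is below the $310,000 cutoff, so the full $2,775 applies.
Total: $3,486 + $5,925 + $694 + $2,775 = $12,880.

$12,880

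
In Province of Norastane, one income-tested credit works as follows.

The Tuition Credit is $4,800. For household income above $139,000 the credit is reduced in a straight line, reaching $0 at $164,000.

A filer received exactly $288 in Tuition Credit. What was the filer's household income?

$162,500

$288 is 288/4,800 of the full $4,800, so 4,512/4,800 of the $25,000 range has been used: income = $139,000 + $25,000 × 4,512/4,800 = $162,500.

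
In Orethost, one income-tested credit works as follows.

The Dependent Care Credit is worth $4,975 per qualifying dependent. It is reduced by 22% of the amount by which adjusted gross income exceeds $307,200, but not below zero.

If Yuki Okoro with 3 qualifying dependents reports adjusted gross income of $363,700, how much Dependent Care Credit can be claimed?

Dependent Care Credit: base = 3 × $4,975 = $14,925. 22% of the $56,500 excess over $307,200 is $12,430; credit = $14,925 − $12,430 = $2,495.

$2,495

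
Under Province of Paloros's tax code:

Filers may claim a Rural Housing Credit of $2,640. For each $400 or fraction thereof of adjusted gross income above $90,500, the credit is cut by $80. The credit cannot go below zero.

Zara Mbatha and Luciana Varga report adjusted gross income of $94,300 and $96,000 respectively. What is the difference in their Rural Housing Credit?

$320

Zara ($94,300): Rural Housing Credit: income exceeds $90,500 by $3,800, which is 10 full-or-partial $400 increments; reduction = 10 × $80 = $800, leaving $1,840.
Luciana ($96,000): Rural Housing Credit: income exceeds $90,500 by $5,500, which is 14 full-or-partial $400 increments; reduction = 14 × $80 = $1,120, leaving $1,520.
Difference: |$1,840 − $1,520| = $320.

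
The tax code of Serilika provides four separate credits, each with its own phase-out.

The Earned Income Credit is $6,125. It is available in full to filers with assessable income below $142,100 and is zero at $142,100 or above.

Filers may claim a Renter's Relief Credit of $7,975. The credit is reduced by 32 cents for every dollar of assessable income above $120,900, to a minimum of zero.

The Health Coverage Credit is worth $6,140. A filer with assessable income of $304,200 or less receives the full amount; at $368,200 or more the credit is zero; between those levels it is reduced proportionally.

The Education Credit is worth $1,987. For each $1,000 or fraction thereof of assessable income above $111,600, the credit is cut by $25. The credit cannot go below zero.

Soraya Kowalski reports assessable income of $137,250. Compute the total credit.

$16,345

Earned Income Credit: $137,250 is below the $142,100 cutoff, so the full $6,125 applies.
Renter's Relief Credit: 32% of the $16,350 excess over $120,900 is $5,232; credit = $7,975 − $5,232 = $2,743.
Health Coverage Credit: $137,250 is at or below the $304,200 threshold, so the full $6,140 applies.
Education Credit: income exceeds $111,600 by $25,650, which is 26 full-or-partial $1,000 increments; reduction = 26 × $25 = $650, leaving $1,337.
Total: $6,125 + $2,743 + $6,140 + $1,337 = $16,345.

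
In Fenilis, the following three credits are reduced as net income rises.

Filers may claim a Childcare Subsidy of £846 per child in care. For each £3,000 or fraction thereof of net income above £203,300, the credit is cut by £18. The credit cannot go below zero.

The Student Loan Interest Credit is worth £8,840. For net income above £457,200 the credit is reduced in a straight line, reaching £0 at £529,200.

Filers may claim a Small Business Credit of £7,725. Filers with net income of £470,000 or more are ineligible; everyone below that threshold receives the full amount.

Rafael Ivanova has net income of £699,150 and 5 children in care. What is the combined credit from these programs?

£1,242

Childcare Subsidy: base = 5 × £846 = £4,230. income exceeds £203,300 by £495,850, which is 166 full-or-partial £3,000 increments; reduction = 166 × £18 = £2,988, leaving £1,242.
Student Loan Interest Credit: £699,150 is at or above £529,200, so the credit is £0.
Small Business Credit: £699,150 meets or exceeds the £470,000 cutoff, so the credit is £0.
Total: £1,242 + £0 + £0 = £1,242.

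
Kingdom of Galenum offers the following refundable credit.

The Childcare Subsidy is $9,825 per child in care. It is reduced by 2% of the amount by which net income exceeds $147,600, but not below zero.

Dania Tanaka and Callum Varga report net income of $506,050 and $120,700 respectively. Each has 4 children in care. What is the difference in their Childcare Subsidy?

$7,169

Dania ($506,050): Childcare Subsidy: base = 4 × $9,825 = $39,300. 2% of the $358,450 excess over $147,600 is $7,169; credit = $39,300 − $7,169 = $32,131.
Callum ($120,700): Childcare Subsidy: base = 4 × $9,825 = $39,300. $120,700 is at or below the $147,600 threshold, so the full $39,300 applies.
Difference: |$32,131 − $39,300| = $7,169.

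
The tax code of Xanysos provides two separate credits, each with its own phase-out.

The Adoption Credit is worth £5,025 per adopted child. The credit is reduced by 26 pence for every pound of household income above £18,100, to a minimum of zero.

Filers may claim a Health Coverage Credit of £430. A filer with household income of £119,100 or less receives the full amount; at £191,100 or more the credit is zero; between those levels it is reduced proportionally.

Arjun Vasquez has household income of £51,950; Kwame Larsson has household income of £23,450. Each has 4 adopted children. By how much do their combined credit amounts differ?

£7,410

Arjun (£51,950): Adoption Credit: base = 4 × £5,025 = £20,100. 26% of the £33,850 excess over £18,100 is £8,801; credit = £20,100 − £8,801 = £11,299. Health Coverage Credit: £51,950 is at or below the £119,100 threshold, so the full £430 applies. total £11,299 + £430 = £11,729
Kwame (£23,450): Adoption Credit: base = 4 × £5,025 = £20,100. 26% of the £5,350 excess over £18,100 is £1,391; credit = £20,100 − £1,391 = £18,709. Health Coverage Credit: £23,450 is at or below the £119,100 threshold, so the full £430 applies. total £18,709 + £430 = £19,139
Difference: |£11,729 − £19,139| = £7,410.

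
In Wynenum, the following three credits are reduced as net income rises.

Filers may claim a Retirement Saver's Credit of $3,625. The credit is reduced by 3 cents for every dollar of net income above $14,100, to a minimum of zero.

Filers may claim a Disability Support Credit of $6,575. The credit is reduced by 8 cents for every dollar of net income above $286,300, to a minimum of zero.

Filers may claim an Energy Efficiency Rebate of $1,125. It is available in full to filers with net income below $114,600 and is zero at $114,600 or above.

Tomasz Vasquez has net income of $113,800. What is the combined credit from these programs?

Retirement Saver's Credit: 3% of the $99,700 excess over $14,100 is $2,991; credit = $3,625 − $2,991 = $634.
Disability Support Credit: $113,800 is at or below the $286,300 threshold, so the full $6,575 applies.
Energy Efficiency Rebate: $113,800 is below the $114,600 cutoff, so the full $1,125 applies.
Total: $634 + $6,575 + $1,125 = $8,334.

$8,334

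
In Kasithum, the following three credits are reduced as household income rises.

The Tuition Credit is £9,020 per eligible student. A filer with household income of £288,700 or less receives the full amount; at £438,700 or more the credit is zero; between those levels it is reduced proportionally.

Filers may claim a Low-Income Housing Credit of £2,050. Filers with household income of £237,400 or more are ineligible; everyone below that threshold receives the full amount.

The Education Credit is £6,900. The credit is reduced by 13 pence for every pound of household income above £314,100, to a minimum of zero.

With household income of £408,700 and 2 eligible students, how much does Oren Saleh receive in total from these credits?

Tuition Credit: base = 2 × £9,020 = £18,040. £408,700 is £120,000 into a £150,000 phase-out range, leaving 30,000/150,000 of the credit: £18,040 × 30,000/150,000 = £3,608.
Low-Income Housing Credit: £408,700 meets or exceeds the £237,400 cutoff, so the credit is £0.
Education Credit: 13% of the £94,600 excess over £314,100 is £12,298 ≥ base, so the credit is £0.
Total: £3,608 + £0 + £0 = £3,608.

£3,608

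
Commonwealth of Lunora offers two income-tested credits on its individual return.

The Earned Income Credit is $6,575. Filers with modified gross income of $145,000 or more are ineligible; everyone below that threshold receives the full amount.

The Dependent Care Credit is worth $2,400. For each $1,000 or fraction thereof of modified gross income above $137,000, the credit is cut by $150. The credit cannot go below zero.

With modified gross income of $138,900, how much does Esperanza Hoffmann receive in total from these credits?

Earned Income Credit: $138,900 is below the $145,000 cutoff, so the full $6,575 applies.
Dependent Care Credit: income exceeds $137,000 by $1,900, which is 2 full-or-partial $1,000 increments; reduction = 2 × $150 = $300, leaving $2,100.
Total: $6,575 + $2,100 = $8,675.

$8,675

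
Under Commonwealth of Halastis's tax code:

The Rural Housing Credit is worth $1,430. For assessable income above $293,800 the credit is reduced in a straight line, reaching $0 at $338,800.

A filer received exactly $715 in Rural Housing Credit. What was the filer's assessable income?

$715 is 715/1,430 of the full $1,430, so 715/1,430 of the $45,000 range has been used: income = $293,800 + $45,000 × 715/1,430 = $316,300.

$316,300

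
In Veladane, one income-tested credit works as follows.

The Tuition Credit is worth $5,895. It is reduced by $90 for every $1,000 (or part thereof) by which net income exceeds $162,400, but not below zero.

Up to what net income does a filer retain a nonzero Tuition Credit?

$227,400

After 65 increments the reduction is 65 × $90 = $5,850, leaving $45; one more increment wipes it out. Increment 65 ends at excess 65 × $1,000 = $65,000, so the highest qualifying income is $162,400 + $65,000 = $227,400.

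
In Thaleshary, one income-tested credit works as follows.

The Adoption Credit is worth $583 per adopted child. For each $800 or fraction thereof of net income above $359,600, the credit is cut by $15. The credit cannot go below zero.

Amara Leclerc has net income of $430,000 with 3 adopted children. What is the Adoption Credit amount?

$429

Adoption Credit: base = 3 × $583 = $1,749. income exceeds $359,600 by $70,400, which is 88 full-or-partial $800 increments; reduction = 88 × $15 = $1,320, leaving $429.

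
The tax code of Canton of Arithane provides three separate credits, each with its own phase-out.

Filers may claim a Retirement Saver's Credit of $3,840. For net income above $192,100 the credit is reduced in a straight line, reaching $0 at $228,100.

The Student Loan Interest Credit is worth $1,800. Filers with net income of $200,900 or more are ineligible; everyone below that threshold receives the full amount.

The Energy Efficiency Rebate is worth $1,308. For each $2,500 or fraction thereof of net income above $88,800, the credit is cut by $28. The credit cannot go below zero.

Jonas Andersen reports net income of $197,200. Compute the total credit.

$5,172

Retirement Saver's Credit: $197,200 is $5,100 into a $36,000 phase-out range, leaving 30,900/36,000 of the credit: $3,840 × 30,900/36,000 = $3,296.
Student Loan Interest Credit: $197,200 is below the $200,900 cutoff, so the full $1,800 applies.
Energy Efficiency Rebate: income exceeds $88,800 by $108,400, which is 44 full-or-partial $2,500 increments; reduction = 44 × $28 = $1,232, leaving $76.
Total: $3,296 + $1,800 + $76 = $5,172.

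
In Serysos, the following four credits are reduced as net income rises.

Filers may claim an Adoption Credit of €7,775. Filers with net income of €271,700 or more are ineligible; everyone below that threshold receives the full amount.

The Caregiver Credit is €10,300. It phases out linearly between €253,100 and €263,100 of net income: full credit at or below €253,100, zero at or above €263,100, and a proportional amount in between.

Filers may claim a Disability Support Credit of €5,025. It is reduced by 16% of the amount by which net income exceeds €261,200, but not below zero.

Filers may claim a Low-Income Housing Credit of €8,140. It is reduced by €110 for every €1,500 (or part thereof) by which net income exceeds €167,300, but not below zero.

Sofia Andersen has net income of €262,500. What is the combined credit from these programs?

Adoption Credit: €262,500 is below the €271,700 cutoff, so the full €7,775 applies.
Caregiver Credit: €262,500 is €9,400 into a €10,000 phase-out range, leaving 600/10,000 of the credit: €10,300 × 600/10,000 = €618.
Disability Support Credit: 16% of the €1,300 excess over €261,200 is €208; credit = €5,025 − €208 = €4,817.
Low-Income Housing Credit: income exceeds €167,300 by €95,200, which is 64 full-or-partial €1,500 increments; reduction = 64 × €110 = €7,040, leaving €1,100.
Total: €7,775 + €618 + €4,817 + €1,100 = €14,310.

€14,310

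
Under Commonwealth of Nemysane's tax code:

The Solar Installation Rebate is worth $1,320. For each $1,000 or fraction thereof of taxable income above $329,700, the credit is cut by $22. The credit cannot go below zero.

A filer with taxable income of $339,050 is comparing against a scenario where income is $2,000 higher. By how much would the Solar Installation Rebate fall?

$44

At $339,050 — income exceeds $329,700 by $9,350, which is 10 full-or-partial $1,000 increments; reduction = 10 × $22 = $220, leaving $1,100.
At $341,050 — income exceeds $329,700 by $11,350, which is 12 full-or-partial $1,000 increments; reduction = 12 × $22 = $264, leaving $1,056.
Lost: $1,100 − $1,056 = $44.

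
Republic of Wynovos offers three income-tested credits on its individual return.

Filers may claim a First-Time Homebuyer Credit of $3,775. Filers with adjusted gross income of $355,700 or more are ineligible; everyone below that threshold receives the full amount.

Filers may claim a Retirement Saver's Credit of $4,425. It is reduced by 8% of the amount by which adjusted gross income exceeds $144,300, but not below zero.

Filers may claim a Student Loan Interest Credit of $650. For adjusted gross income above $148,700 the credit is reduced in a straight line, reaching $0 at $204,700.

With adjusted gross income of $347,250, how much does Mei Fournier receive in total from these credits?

First-Time Homebuyer Credit: $347,250 is below the $355,700 cutoff, so the full $3,775 applies.
Retirement Saver's Credit: 8% of the $202,950 excess over $144,300 is $16,236 ≥ base, so the credit is $0.
Student Loan Interest Credit: $347,250 is at or above $204,700, so the credit is $0.
Total: $3,775 + $0 + $0 = $3,775.

$3,775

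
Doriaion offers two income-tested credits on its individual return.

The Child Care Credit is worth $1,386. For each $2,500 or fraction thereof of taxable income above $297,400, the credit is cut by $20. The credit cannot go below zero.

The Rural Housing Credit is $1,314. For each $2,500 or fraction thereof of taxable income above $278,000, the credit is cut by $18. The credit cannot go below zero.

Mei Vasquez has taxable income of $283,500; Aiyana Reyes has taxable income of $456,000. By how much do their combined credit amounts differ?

$2,522

Mei ($283,500): Child Care Credit: $283,500 is at or below the $297,400 threshold, so the full $1,386 applies. Rural Housing Credit: income exceeds $278,000 by $5,500, which is 3 full-or-partial $2,500 increments; reduction = 3 × $18 = $54, leaving $1,260. total $1,386 + $1,260 = $2,646
Aiyana ($456,000): Child Care Credit: income exceeds $297,400 by $158,600, which is 64 full-or-partial $2,500 increments; reduction = 64 × $20 = $1,280, leaving $106. Rural Housing Credit: income exceeds $278,000 by $178,000, which is 72 full-or-partial $2,500 increments; reduction = 72 × $18 = $1,296, leaving $18. total $106 + $18 = $124
Difference: |$2,646 − $124| = $2,522.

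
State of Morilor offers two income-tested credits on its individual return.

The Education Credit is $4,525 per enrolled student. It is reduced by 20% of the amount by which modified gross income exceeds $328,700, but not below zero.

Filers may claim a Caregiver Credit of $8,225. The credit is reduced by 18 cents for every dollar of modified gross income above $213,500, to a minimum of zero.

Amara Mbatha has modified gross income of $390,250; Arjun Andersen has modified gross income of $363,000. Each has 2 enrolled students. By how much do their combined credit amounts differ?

Amara ($390,250): Education Credit: base = 2 × $4,525 = $9,050. 20% of the $61,550 excess over $328,700 is $12,310 ≥ base, so the credit is $0. Caregiver Credit: 18% of the $176,750 excess over $213,500 is $31,815 ≥ base, so the credit is $0. total $0 + $0 = $0
Arjun ($363,000): Education Credit: base = 2 × $4,525 = $9,050. 20% of the $34,300 excess over $328,700 is $6,860; credit = $9,050 − $6,860 = $2,190. Caregiver Credit: 18% of the $149,500 excess over $213,500 is $26,910 ≥ base, so the credit is $0. total $2,190 + $0 = $2,190
Difference: |$0 − $2,190| = $2,190.

$2,190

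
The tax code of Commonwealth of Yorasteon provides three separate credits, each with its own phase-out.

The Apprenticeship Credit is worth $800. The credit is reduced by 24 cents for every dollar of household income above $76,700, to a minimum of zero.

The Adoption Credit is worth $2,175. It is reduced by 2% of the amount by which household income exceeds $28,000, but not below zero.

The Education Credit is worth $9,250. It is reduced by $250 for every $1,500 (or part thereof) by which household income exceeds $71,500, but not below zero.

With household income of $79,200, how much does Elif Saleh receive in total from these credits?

$9,101

Apprenticeship Credit: 24% of the $2,500 excess over $76,700 is $600; credit = $800 − $600 = $200.
Adoption Credit: 2% of the $51,200 excess over $28,000 is $1,024; credit = $2,175 − $1,024 = $1,151.
Education Credit: income exceeds $71,500 by $7,700, which is 6 full-or-partial $1,500 increments; reduction = 6 × $250 = $1,500, leaving $7,750.
Total: $200 + $1,151 + $7,750 = $9,101.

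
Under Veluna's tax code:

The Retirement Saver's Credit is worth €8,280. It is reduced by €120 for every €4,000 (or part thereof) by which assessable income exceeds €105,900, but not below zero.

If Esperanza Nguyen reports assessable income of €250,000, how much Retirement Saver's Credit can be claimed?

€3,840

Retirement Saver's Credit: income exceeds €105,900 by €144,100, which is 37 full-or-partial €4,000 increments; reduction = 37 × €120 = €4,440, leaving €3,840.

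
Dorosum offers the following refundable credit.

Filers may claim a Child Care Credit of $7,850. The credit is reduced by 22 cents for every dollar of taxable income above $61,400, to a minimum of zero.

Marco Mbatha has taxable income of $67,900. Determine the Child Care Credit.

Child Care Credit: 22% of the $6,500 excess over $61,400 is $1,430; credit = $7,850 − $1,430 = $6,420.

$6,420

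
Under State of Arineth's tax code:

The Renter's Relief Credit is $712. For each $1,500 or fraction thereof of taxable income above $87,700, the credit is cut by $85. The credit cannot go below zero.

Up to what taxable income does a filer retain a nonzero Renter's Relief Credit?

After 8 increments the reduction is 8 × $85 = $680, leaving $32; one more increment wipes it out. Increment 8 ends at excess 8 × $1,500 = $12,000, so the highest qualifying income is $87,700 + $12,000 = $99,700.

$99,700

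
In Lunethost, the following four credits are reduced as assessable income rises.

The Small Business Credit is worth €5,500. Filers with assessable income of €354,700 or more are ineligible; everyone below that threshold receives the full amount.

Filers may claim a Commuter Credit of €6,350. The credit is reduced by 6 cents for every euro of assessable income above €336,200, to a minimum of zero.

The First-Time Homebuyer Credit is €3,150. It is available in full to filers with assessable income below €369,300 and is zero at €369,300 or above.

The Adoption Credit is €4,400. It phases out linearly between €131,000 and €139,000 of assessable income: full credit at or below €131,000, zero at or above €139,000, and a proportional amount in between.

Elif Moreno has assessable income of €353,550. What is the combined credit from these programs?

Small Business Credit: €353,550 is below the €354,700 cutoff, so the full €5,500 applies.
Commuter Credit: 6% of the €17,350 excess over €336,200 is €1,041; credit = €6,350 − €1,041 = €5,309.
First-Time Homebuyer Credit: €353,550 is below the €369,300 cutoff, so the full €3,150 applies.
Adoption Credit: €353,550 is at or above €139,000, so the credit is €0.
Total: €5,500 + €5,309 + €3,150 + €0 = €13,959.

€13,959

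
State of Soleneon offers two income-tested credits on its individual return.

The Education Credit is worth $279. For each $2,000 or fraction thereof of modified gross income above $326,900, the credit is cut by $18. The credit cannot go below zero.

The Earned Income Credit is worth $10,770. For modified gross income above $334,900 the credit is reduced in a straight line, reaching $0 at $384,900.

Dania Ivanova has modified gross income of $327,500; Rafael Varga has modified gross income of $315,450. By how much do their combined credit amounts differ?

$18

Dania ($327,500): Education Credit: income exceeds $326,900 by $600, which is 1 full-or-partial $2,000 increment; reduction = 1 × $18 = $18, leaving $261. Earned Income Credit: $327,500 is at or below the $334,900 threshold, so the full $10,770 applies. total $261 + $10,770 = $11,031
Rafael ($315,450): Education Credit: $315,450 is at or below the $326,900 threshold, so the full $279 applies. Earned Income Credit: $315,450 is at or below the $334,900 threshold, so the full $10,770 applies. total $279 + $10,770 = $11,049
Difference: |$11,031 − $11,049| = $18.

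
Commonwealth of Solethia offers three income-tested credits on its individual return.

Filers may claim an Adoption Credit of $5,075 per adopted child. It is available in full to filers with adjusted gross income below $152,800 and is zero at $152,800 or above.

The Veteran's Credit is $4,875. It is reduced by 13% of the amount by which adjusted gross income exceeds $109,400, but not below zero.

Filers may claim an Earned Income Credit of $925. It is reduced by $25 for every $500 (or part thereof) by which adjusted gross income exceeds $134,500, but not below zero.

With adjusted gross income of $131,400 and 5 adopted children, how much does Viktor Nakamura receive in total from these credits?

Adoption Credit: base = 5 × $5,075 = $25,375. $131,400 is below the $152,800 cutoff, so the full $25,375 applies.
Veteran's Credit: 13% of the $22,000 excess over $109,400 is $2,860; credit = $4,875 − $2,860 = $2,015.
Earned Income Credit: $131,400 is at or below the $134,500 threshold, so the full $925 applies.
Total: $25,375 + $2,015 + $925 = $28,315.

$28,315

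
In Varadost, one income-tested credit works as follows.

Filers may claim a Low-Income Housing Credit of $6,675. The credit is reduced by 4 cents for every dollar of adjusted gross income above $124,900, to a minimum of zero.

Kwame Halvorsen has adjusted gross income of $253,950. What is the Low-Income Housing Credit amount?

$1,513

Low-Income Housing Credit: 4% of the $129,050 excess over $124,900 is $5,162; credit = $6,675 − $5,162 = $1,513.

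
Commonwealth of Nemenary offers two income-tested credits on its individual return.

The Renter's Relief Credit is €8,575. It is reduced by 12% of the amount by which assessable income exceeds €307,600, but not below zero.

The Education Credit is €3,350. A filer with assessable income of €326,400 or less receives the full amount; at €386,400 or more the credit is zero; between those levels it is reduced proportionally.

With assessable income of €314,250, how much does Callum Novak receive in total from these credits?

Renter's Relief Credit: 12% of the €6,650 excess over €307,600 is €798; credit = €8,575 − €798 = €7,777.
Education Credit: €314,250 is at or below the €326,400 threshold, so the full €3,350 applies.
Total: €7,777 + €3,350 = €11,127.

€11,127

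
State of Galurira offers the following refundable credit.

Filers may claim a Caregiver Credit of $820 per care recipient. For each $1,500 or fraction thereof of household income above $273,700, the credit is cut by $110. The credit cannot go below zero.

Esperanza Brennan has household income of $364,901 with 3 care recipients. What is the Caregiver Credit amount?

$0

Caregiver Credit: base = 3 × $820 = $2,460. income exceeds $273,700 by $91,201 → 61 increments × $110 = $6,710 ≥ base, so the credit is $0.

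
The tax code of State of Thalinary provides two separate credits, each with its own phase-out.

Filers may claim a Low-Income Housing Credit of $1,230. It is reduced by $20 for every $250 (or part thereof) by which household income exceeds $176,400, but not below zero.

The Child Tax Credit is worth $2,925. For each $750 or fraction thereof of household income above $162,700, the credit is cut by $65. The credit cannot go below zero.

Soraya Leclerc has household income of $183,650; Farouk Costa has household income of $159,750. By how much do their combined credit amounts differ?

Soraya ($183,650): Low-Income Housing Credit: income exceeds $176,400 by $7,250, which is 29 full-or-partial $250 increments; reduction = 29 × $20 = $580, leaving $650. Child Tax Credit: income exceeds $162,700 by $20,950, which is 28 full-or-partial $750 increments; reduction = 28 × $65 = $1,820, leaving $1,105. total $650 + $1,105 = $1,755
Farouk ($159,750): Low-Income Housing Credit: $159,750 is at or below the $176,400 threshold, so the full $1,230 applies. Child Tax Credit: $159,750 is at or below the $162,700 threshold, so the full $2,925 applies. total $1,230 + $2,925 = $4,155
Difference: |$1,755 − $4,155| = $2,400.

$2,400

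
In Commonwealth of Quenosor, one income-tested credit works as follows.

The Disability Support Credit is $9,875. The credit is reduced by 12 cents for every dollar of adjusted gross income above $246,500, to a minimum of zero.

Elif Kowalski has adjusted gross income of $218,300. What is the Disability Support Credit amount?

$9,875

Disability Support Credit: $218,300 is at or below the $246,500 threshold, so the full $9,875 applies.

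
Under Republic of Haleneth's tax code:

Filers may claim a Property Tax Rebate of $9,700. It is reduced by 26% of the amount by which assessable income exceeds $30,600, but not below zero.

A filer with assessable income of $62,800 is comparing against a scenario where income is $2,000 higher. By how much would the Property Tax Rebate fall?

At $62,800 — 26% of the $32,200 excess over $30,600 is $8,372; credit = $9,700 − $8,372 = $1,328.
At $64,800 — 26% of the $34,200 excess over $30,600 is $8,892; credit = $9,700 − $8,892 = $808.
Lost: $1,328 − $808 = $520.

$520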